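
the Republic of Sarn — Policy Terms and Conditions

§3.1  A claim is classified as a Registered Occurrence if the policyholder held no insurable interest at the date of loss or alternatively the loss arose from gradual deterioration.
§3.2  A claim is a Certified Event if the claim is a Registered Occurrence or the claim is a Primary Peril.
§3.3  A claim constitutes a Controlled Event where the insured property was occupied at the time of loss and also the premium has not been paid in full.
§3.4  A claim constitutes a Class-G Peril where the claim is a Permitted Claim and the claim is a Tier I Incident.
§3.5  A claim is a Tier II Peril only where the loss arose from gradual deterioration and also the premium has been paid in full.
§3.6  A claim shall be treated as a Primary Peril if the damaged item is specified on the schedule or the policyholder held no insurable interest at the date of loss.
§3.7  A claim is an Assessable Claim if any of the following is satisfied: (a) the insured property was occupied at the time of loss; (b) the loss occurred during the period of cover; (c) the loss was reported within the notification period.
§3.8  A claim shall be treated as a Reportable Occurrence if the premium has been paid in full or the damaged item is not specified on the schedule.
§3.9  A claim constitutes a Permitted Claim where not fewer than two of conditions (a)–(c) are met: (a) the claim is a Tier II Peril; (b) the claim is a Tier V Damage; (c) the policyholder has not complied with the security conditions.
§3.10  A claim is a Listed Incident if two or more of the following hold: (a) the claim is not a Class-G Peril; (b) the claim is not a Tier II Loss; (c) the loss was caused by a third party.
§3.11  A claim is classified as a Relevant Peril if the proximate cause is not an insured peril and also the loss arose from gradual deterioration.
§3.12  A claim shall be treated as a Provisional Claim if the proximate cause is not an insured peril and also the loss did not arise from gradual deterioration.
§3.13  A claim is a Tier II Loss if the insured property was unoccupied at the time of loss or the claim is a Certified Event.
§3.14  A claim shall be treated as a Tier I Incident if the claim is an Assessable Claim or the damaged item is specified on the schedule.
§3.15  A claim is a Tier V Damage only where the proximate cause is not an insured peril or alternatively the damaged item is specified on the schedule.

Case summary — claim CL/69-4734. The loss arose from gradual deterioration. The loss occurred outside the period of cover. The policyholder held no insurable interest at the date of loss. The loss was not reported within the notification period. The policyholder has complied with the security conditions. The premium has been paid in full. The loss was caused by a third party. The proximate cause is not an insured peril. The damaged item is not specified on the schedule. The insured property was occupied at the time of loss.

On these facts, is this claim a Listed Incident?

No

Under §3.5: the loss arose from gradual deterioration? yes; and the premium has been paid in full? yes. So the claim is a Tier II Peril.
Under §3.15: the proximate cause is not an insured peril? yes; or the damaged item is specified on the schedule? no. So the claim is a Tier V Damage.
Under §3.9: Tier II Peril (§3.5)? yes; Tier V Damage (§3.15)? yes; the policyholder has not complied with the security conditions? no — 2 of 3 hold (need ≥2) → satisfied.
Under §3.7: the insured property was occupied at the time of loss? yes; or the loss occurred during the period of cover? no; or the loss was reported within the notification period? no. So the claim is an Assessable Claim.
Under §3.14: Assessable Claim (§3.7)? yes; or the damaged item is specified on the schedule? no. So the claim is a Tier I Incident.
Under §3.4: Permitted Claim (§3.9)? yes; and Tier I Incident (§3.14)? yes. So the claim is a Class-G Peril.
Under §3.1: the policyholder held no insurable interest at the date of loss? yes; or the loss arose from gradual deterioration? yes. So the claim is a Registered Occurrence.
Under §3.6: the damaged item is specified on the schedule? no; or the policyholder held no insurable interest at the date of loss? yes. So the claim is a Primary Peril.
Under §3.2: Registered Occurrence (§3.1)? yes; or Primary Peril (§3.6)? yes. So the claim is a Certified Event.
Under §3.13: the insured property was unoccupied at the time of loss? no; or Certified Event (§3.2)? yes. So the claim is a Tier II Loss.
Under §3.10: not a Class-G Peril (§3.4)? no; not a Tier II Loss (§3.13)? no; the loss was caused by a third party? yes — 1 of 3 hold (need ≥2) → not satisfied.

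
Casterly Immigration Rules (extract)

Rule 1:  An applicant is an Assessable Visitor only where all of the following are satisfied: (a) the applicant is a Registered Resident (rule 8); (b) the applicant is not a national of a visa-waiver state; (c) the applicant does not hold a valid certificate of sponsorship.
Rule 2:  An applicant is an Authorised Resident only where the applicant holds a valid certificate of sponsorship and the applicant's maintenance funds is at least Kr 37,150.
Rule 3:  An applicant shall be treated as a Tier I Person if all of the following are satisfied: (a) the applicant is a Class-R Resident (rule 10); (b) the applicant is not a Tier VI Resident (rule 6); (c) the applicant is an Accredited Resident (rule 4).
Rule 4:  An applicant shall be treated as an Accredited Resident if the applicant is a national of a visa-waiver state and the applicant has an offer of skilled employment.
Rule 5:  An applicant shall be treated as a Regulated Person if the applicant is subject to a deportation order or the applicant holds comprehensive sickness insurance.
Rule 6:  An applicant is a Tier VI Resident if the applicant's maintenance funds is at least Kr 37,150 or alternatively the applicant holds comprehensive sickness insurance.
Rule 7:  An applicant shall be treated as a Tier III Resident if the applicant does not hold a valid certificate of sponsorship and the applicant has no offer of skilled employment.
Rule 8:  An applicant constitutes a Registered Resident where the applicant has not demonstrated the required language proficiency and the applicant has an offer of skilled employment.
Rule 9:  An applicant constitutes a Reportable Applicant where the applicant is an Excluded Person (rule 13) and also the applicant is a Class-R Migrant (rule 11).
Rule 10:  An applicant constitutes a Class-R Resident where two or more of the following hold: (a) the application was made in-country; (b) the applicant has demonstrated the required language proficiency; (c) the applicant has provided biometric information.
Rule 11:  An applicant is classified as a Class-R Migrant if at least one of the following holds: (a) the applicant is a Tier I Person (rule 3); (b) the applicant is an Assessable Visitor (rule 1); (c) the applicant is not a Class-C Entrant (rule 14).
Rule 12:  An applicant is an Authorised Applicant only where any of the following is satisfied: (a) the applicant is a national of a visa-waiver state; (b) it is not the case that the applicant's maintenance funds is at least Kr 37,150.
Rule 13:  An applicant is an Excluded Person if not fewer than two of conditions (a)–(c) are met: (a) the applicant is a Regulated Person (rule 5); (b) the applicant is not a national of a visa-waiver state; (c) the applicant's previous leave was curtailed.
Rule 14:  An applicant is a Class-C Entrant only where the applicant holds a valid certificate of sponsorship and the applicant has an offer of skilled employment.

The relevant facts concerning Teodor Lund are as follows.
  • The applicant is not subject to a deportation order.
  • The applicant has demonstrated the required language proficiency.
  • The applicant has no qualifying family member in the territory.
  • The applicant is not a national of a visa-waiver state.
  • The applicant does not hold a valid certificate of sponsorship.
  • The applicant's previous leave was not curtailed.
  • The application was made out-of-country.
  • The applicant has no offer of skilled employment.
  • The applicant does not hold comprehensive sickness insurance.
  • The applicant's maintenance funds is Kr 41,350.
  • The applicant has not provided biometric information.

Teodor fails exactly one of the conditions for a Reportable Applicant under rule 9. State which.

Excluded Person

Under rule 5: the applicant is subject to a deportation order? no; or the applicant holds comprehensive sickness insurance? no. So the applicant is not a Regulated Person.
Under rule 13: Regulated Person (rule 5)? no; the applicant is not a national of a visa-waiver state? yes; the applicant's previous leave was curtailed? no — 1 of 3 hold (need ≥2) → not satisfied.
Under rule 10: the application was made in-country? no; the applicant has demonstrated the required language proficiency? yes; the applicant has provided biometric information? no — 1 of 3 hold (need ≥2) → not satisfied.
Under rule 6: applicant's maintenance funds: Kr 41,350 ≥ Kr 37,150? yes; or the applicant holds comprehensive sickness insurance? no. So the applicant is a Tier VI Resident.
Under rule 4: the applicant is a national of a visa-waiver state? no; and the applicant has an offer of skilled employment? no. So the applicant is not an Accredited Resident.
Under rule 3: Class-R Resident (rule 10)? no; and not a Tier VI Resident (rule 6)? no; and Accredited Resident (rule 4)? no. So the applicant is not a Tier I Person.
Under rule 8: the applicant has not demonstrated the required language proficiency? no; and the applicant has an offer of skilled employment? no. So the applicant is not a Registered Resident.
Under rule 1: Registered Resident (rule 8)? no; and the applicant is not a national of a visa-waiver state? yes; and the applicant does not hold a valid certificate of sponsorship? yes. So the applicant is not an Assessable Visitor.
Under rule 14: the applicant holds a valid certificate of sponsorship? no; and the applicant has an offer of skilled employment? no. So the applicant is not a Class-C Entrant.
Under rule 11: Tier I Person (rule 3)? no; or Assessable Visitor (rule 1)? no; or not a Class-C Entrant (rule 14)? yes. So the applicant is a Class-R Migrant.
Under rule 9: Excluded Person (rule 13)? no; and Class-R Migrant (rule 11)? yes. So the applicant is not a Reportable Applicant.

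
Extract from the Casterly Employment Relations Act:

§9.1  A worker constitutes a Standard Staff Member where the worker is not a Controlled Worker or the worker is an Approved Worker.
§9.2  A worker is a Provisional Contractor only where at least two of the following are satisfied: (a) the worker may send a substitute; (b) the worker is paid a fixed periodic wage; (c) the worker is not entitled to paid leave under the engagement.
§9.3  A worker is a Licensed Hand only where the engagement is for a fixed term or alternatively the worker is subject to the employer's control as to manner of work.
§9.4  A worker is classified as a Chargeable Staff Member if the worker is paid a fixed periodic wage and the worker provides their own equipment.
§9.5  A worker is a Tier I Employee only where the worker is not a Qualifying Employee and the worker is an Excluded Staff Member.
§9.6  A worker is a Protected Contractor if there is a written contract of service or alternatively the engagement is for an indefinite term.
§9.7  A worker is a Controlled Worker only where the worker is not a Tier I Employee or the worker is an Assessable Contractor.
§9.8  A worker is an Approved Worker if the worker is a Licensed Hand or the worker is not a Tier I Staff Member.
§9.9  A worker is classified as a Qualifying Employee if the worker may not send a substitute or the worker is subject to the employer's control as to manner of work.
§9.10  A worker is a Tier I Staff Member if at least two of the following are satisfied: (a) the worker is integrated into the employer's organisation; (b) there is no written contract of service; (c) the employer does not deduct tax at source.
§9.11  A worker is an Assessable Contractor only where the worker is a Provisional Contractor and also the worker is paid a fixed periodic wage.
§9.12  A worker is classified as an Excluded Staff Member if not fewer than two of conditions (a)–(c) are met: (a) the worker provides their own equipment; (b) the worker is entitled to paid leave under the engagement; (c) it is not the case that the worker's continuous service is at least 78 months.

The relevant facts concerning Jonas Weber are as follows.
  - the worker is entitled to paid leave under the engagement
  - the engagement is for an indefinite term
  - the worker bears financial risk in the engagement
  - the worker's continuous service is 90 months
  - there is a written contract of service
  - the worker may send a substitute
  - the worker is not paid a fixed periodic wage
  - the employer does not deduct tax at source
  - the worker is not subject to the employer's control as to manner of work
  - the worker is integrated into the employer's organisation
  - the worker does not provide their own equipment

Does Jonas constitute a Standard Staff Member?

§9.9 — Qualifying Employee: [the worker may not send a substitute? no] OR [the worker is subject to the employer's control as to manner of work? no] → not satisfied.
§9.12 — Excluded Staff Member: the worker provides their own equipment? no; the worker is entitled to paid leave under the engagement? yes; worker's continuous service: 90 months ≥ 78 months? yes, so negated condition no — 1 of 3 hold (need ≥2) → not satisfied.
§9.5 — Tier I Employee: [not a Qualifying Employee (§9.9)? yes] AND [Excluded Staff Member (§9.12)? no] → not satisfied.
§9.2 — Provisional Contractor: the worker may send a substitute? yes; the worker is paid a fixed periodic wage? no; the worker is not entitled to paid leave under the engagement? no — 1 of 3 hold (need ≥2) → not satisfied.
§9.11 — Assessable Contractor: [Provisional Contractor (§9.2)? no] AND [the worker is paid a fixed periodic wage? no] → not satisfied.
§9.7 — Controlled Worker: [not a Tier I Employee (§9.5)? yes] OR [Assessable Contractor (§9.11)? no] → satisfied.
§9.3 — Licensed Hand: [the engagement is for a fixed term? no] OR [the worker is subject to the employer's control as to manner of work? no] → not satisfied.
§9.10 — Tier I Staff Member: the worker is integrated into the employer's organisation? yes; there is no written contract of service? no; the employer does not deduct tax at source? yes — 2 of 3 hold (need ≥2) → satisfied.
§9.8 — Approved Worker: [Licensed Hand (§9.3)? no] OR [not a Tier I Staff Member (§9.10)? no] → not satisfied.
§9.1 — Standard Staff Member: [not a Controlled Worker (§9.7)? no] OR [Approved Worker (§9.8)? no] → not satisfied.

No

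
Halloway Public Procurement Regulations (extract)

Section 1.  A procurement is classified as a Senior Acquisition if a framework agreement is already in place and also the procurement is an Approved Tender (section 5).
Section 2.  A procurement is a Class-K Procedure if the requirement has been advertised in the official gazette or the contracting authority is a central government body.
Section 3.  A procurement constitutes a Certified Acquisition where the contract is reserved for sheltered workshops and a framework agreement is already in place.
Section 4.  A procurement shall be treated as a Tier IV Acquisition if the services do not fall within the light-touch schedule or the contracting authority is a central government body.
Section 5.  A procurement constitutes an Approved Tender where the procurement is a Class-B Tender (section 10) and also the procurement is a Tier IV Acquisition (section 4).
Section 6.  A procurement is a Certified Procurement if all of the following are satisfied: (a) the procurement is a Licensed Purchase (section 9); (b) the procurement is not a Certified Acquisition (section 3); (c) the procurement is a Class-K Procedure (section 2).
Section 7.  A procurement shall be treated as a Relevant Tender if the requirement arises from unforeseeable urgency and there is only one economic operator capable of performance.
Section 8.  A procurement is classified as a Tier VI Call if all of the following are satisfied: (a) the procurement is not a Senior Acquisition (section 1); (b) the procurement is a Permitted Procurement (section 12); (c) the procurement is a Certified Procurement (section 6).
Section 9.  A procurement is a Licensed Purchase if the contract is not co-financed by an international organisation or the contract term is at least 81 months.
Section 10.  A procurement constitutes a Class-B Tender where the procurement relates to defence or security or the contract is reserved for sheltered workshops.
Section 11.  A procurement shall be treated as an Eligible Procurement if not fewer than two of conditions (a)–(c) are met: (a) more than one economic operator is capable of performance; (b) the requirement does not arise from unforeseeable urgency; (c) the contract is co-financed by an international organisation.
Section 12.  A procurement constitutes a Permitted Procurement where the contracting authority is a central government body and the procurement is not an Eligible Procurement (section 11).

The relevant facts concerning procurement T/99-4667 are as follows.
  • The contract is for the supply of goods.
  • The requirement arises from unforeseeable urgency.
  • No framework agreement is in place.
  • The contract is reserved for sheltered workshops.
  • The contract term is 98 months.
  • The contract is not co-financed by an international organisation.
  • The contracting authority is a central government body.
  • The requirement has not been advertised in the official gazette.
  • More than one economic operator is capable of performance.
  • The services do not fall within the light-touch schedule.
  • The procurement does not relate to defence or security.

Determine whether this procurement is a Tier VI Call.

Yes

section 10 — Class-B Tender: [the procurement relates to defence or security? no] OR [the contract is reserved for sheltered workshops? yes] → satisfied.
section 4 — Tier IV Acquisition: [the services do not fall within the light-touch schedule? yes] OR [the contracting authority is a central government body? yes] → satisfied.
section 5 — Approved Tender: [Class-B Tender (section 10)? yes] AND [Tier IV Acquisition (section 4)? yes] → satisfied.
section 1 — Senior Acquisition: [a framework agreement is already in place? no] AND [Approved Tender (section 5)? yes] → not satisfied.
section 11 — Eligible Procurement: more than one economic operator is capable of performance? yes; the requirement does not arise from unforeseeable urgency? no; the contract is co-financed by an international organisation? no — 1 of 3 hold (need ≥2) → not satisfied.
section 12 — Permitted Procurement: [the contracting authority is a central government body? yes] AND [not an Eligible Procurement (section 11)? yes] → satisfied.
section 9 — Licensed Purchase: [the contract is not co-financed by an international organisation? yes] OR [contract term: 98 months ≥ 81 months? yes] → satisfied.
section 3 — Certified Acquisition: [the contract is reserved for sheltered workshops? yes] AND [a framework agreement is already in place? no] → not satisfied.
section 2 — Class-K Procedure: [the requirement has been advertised in the official gazette? no] OR [the contracting authority is a central government body? yes] → satisfied.
section 6 — Certified Procurement: [Licensed Purchase (section 9)? yes] AND [not a Certified Acquisition (section 3)? yes] AND [Class-K Procedure (section 2)? yes] → satisfied.
section 8 — Tier VI Call: [not a Senior Acquisition (section 1)? yes] AND [Permitted Procurement (section 12)? yes] AND [Certified Procurement (section 6)? yes] → satisfied.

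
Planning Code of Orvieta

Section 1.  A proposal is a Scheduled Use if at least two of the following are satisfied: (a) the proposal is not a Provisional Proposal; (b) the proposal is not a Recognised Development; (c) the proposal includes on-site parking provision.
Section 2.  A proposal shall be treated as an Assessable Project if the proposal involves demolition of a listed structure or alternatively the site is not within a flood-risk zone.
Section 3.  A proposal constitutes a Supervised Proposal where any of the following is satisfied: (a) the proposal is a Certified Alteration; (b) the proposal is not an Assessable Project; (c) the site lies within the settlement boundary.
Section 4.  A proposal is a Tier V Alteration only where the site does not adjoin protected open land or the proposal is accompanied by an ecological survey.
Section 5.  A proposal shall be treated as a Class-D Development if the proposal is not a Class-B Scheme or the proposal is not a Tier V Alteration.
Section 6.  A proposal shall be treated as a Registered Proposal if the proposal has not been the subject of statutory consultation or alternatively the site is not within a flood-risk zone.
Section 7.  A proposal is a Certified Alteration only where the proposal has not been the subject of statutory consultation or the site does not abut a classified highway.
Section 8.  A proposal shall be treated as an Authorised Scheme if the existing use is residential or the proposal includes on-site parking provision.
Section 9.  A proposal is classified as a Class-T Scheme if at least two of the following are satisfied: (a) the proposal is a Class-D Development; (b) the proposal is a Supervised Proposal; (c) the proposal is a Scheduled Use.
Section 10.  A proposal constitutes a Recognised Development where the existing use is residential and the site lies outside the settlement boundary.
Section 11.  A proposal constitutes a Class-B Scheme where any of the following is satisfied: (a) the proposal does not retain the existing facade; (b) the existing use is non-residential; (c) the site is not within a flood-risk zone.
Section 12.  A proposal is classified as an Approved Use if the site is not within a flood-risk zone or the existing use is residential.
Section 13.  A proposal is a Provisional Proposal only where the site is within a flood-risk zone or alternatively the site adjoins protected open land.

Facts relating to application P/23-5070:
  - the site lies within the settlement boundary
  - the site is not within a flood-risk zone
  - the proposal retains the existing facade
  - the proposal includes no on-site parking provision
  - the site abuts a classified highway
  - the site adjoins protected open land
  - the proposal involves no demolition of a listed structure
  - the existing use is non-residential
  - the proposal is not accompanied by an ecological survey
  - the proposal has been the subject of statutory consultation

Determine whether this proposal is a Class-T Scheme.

Yes

section 11 — Class-B Scheme: [the proposal does not retain the existing facade? no] OR [the existing use is non-residential? yes] OR [the site is not within a flood-risk zone? yes] → satisfied.
section 4 — Tier V Alteration: [the site does not adjoin protected open land? no] OR [the proposal is accompanied by an ecological survey? no] → not satisfied.
section 5 — Class-D Development: [not a Class-B Scheme (section 11)? no] OR [not a Tier V Alteration (section 4)? yes] → satisfied.
section 7 — Certified Alteration: [the proposal has not been the subject of statutory consultation? no] OR [the site does not abut a classified highway? no] → not satisfied.
section 2 — Assessable Project: [the proposal involves demolition of a listed structure? no] OR [the site is not within a flood-risk zone? yes] → satisfied.
section 3 — Supervised Proposal: [Certified Alteration (section 7)? no] OR [not an Assessable Project (section 2)? no] OR [the site lies within the settlement boundary? yes] → satisfied.
section 13 — Provisional Proposal: [the site is within a flood-risk zone? no] OR [the site adjoins protected open land? yes] → satisfied.
section 10 — Recognised Development: [the existing use is residential? no] AND [the site lies outside the settlement boundary? no] → not satisfied.
section 1 — Scheduled Use: not a Provisional Proposal (section 13)? no; not a Recognised Development (section 10)? yes; the proposal includes on-site parking provision? no — 1 of 3 hold (need ≥2) → not satisfied.
section 9 — Class-T Scheme: Class-D Development (section 5)? yes; Supervised Proposal (section 3)? yes; Scheduled Use (section 1)? no — 2 of 3 hold (need ≥2) → satisfied.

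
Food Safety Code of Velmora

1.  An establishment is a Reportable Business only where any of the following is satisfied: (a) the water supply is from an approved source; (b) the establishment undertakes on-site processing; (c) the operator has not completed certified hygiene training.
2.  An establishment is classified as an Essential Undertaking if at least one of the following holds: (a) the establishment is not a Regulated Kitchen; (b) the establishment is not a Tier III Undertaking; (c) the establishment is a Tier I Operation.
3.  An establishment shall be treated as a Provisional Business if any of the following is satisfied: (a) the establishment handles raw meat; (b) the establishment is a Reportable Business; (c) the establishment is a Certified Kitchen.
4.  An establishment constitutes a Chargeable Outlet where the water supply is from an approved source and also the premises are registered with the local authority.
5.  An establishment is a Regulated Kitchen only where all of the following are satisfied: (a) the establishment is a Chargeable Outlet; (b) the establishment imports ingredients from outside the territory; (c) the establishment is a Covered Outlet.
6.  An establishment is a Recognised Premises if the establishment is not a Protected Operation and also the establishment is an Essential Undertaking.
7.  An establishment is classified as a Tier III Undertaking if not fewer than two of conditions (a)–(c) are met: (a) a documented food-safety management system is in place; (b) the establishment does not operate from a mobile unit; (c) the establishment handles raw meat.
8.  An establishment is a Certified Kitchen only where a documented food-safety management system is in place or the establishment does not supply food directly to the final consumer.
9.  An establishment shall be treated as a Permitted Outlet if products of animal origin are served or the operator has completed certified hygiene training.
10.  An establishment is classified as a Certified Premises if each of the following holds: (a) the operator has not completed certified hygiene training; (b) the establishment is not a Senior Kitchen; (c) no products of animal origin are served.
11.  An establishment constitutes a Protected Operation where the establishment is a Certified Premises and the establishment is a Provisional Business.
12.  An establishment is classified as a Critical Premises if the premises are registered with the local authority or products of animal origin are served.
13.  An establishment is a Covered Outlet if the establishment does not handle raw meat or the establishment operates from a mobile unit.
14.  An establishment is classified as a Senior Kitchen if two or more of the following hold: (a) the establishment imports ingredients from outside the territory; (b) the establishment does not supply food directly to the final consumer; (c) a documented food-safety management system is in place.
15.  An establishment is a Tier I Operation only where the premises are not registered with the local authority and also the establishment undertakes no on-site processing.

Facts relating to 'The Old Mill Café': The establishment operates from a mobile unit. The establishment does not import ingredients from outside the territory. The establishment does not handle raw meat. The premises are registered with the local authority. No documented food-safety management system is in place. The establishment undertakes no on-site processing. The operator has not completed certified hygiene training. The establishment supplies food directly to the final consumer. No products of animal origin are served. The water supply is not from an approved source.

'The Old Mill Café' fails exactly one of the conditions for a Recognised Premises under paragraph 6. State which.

Protected Operation

paragraph 14 — Senior Kitchen: the establishment imports ingredients from outside the territory? no; the establishment does not supply food directly to the final consumer? no; a documented food-safety management system is in place? no — 0 of 3 hold (need ≥2) → not satisfied.
paragraph 10 — Certified Premises: [the operator has not completed certified hygiene training? yes] AND [not a Senior Kitchen (paragraph 14)? yes] AND [no products of animal origin are served? yes] → satisfied.
paragraph 1 — Reportable Business: [the water supply is from an approved source? no] OR [the establishment undertakes on-site processing? no] OR [the operator has not completed certified hygiene training? yes] → satisfied.
paragraph 8 — Certified Kitchen: [a documented food-safety management system is in place? no] OR [the establishment does not supply food directly to the final consumer? no] → not satisfied.
paragraph 3 — Provisional Business: [the establishment handles raw meat? no] OR [Reportable Business (paragraph 1)? yes] OR [Certified Kitchen (paragraph 8)? no] → satisfied.
paragraph 11 — Protected Operation: [Certified Premises (paragraph 10)? yes] AND [Provisional Business (paragraph 3)? yes] → satisfied.
paragraph 4 — Chargeable Outlet: [the water supply is from an approved source? no] AND [the premises are registered with the local authority? yes] → not satisfied.
paragraph 13 — Covered Outlet: [the establishment does not handle raw meat? yes] OR [the establishment operates from a mobile unit? yes] → satisfied.
paragraph 5 — Regulated Kitchen: [Chargeable Outlet (paragraph 4)? no] AND [the establishment imports ingredients from outside the territory? no] AND [Covered Outlet (paragraph 13)? yes] → not satisfied.
paragraph 7 — Tier III Undertaking: a documented food-safety management system is in place? no; the establishment does not operate from a mobile unit? no; the establishment handles raw meat? no — 0 of 3 hold (need ≥2) → not satisfied.
paragraph 15 — Tier I Operation: [the premises are not registered with the local authority? no] AND [the establishment undertakes no on-site processing? yes] → not satisfied.
paragraph 2 — Essential Undertaking: [not a Regulated Kitchen (paragraph 5)? yes] OR [not a Tier III Undertaking (paragraph 7)? yes] OR [Tier I Operation (paragraph 15)? no] → satisfied.
paragraph 6 — Recognised Premises: [not a Protected Operation (paragraph 11)? no] AND [Essential Undertaking (paragraph 2)? yes] → not satisfied.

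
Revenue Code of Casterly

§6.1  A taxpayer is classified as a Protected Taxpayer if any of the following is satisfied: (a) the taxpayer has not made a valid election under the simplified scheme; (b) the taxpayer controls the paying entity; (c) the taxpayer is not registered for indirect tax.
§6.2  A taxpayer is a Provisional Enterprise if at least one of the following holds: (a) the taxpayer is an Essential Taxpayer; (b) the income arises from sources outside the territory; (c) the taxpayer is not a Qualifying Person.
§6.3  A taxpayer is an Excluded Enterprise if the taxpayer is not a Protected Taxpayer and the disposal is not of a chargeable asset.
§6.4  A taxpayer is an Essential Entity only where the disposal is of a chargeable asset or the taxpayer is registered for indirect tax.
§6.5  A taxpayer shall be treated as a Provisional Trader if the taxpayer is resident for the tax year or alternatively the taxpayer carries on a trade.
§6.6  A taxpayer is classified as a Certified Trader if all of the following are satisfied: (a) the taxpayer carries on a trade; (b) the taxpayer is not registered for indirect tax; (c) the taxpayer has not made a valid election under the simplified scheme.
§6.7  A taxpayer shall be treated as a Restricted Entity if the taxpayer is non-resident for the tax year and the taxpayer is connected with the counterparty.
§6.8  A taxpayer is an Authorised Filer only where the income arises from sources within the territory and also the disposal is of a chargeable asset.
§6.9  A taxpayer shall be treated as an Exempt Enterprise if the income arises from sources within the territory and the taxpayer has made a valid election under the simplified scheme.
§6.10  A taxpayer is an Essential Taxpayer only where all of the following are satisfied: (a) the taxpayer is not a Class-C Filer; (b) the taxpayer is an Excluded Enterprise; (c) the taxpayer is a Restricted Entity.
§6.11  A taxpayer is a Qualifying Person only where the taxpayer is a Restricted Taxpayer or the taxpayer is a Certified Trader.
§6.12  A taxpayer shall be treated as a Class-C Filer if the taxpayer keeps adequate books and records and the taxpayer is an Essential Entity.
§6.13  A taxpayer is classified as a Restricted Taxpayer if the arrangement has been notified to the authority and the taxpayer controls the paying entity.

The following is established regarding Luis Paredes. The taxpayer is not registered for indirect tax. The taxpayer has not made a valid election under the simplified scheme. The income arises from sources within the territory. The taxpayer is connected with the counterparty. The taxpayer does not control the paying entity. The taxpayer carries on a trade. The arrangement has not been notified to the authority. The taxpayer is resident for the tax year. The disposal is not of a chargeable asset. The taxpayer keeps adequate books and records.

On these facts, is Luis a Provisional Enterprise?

No

§6.4 — Essential Entity: [the disposal is of a chargeable asset? no] OR [the taxpayer is registered for indirect tax? no] → not satisfied.
§6.12 — Class-C Filer: [the taxpayer keeps adequate books and records? yes] AND [Essential Entity (§6.4)? no] → not satisfied.
§6.1 — Protected Taxpayer: [the taxpayer has not made a valid election under the simplified scheme? yes] OR [the taxpayer controls the paying entity? no] OR [the taxpayer is not registered for indirect tax? yes] → satisfied.
§6.3 — Excluded Enterprise: [not a Protected Taxpayer (§6.1)? no] AND [the disposal is not of a chargeable asset? yes] → not satisfied.
§6.7 — Restricted Entity: [the taxpayer is non-resident for the tax year? no] AND [the taxpayer is connected with the counterparty? yes] → not satisfied.
§6.10 — Essential Taxpayer: [not a Class-C Filer (§6.12)? yes] AND [Excluded Enterprise (§6.3)? no] AND [Restricted Entity (§6.7)? no] → not satisfied.
§6.13 — Restricted Taxpayer: [the arrangement has been notified to the authority? no] AND [the taxpayer controls the paying entity? no] → not satisfied.
§6.6 — Certified Trader: [the taxpayer carries on a trade? yes] AND [the taxpayer is not registered for indirect tax? yes] AND [the taxpayer has not made a valid election under the simplified scheme? yes] → satisfied.
§6.11 — Qualifying Person: [Restricted Taxpayer (§6.13)? no] OR [Certified Trader (§6.6)? yes] → satisfied.
§6.2 — Provisional Enterprise: [Essential Taxpayer (§6.10)? no] OR [the income arises from sources outside the territory? no] OR [not a Qualifying Person (§6.11)? no] → not satisfied.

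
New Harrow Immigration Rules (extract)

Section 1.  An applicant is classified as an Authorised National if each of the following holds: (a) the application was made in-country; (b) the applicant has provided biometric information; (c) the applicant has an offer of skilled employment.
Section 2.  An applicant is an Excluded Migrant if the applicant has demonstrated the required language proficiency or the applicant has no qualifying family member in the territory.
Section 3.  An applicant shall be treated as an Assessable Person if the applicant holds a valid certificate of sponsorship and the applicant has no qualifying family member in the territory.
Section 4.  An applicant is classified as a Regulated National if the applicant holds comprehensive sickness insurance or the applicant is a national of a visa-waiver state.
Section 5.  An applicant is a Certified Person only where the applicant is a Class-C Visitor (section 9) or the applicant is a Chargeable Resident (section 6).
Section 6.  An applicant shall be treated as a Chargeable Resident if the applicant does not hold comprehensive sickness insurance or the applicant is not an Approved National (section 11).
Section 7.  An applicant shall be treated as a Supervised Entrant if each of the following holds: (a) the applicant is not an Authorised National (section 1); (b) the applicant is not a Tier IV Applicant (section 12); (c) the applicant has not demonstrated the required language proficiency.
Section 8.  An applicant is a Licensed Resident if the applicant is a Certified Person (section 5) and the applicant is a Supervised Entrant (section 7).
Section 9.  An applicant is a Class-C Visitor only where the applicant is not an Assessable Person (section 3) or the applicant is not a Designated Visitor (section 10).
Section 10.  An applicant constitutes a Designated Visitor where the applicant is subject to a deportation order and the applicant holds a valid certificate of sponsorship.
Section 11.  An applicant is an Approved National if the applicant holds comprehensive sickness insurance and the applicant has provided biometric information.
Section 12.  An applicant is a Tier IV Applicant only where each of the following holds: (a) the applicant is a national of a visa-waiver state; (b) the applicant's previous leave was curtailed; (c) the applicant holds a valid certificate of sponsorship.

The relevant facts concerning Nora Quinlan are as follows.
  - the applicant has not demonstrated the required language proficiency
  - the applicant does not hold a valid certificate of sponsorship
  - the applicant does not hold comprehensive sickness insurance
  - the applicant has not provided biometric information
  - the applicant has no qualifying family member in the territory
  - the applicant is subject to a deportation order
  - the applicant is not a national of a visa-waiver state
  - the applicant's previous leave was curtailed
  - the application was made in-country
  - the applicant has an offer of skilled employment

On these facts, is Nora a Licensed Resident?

Yes

section 3 — Assessable Person: [the applicant holds a valid certificate of sponsorship? no] AND [the applicant has no qualifying family member in the territory? yes] → not satisfied.
section 10 — Designated Visitor: [the applicant is subject to a deportation order? yes] AND [the applicant holds a valid certificate of sponsorship? no] → not satisfied.
section 9 — Class-C Visitor: [not an Assessable Person (section 3)? yes] OR [not a Designated Visitor (section 10)? yes] → satisfied.
section 11 — Approved National: [the applicant holds comprehensive sickness insurance? no] AND [the applicant has provided biometric information? no] → not satisfied.
section 6 — Chargeable Resident: [the applicant does not hold comprehensive sickness insurance? yes] OR [not an Approved National (section 11)? yes] → satisfied.
section 5 — Certified Person: [Class-C Visitor (section 9)? yes] OR [Chargeable Resident (section 6)? yes] → satisfied.
section 1 — Authorised National: [the application was made in-country? yes] AND [the applicant has provided biometric information? no] AND [the applicant has an offer of skilled employment? yes] → not satisfied.
section 12 — Tier IV Applicant: [the applicant is a national of a visa-waiver state? no] AND [the applicant's previous leave was curtailed? yes] AND [the applicant holds a valid certificate of sponsorship? no] → not satisfied.
section 7 — Supervised Entrant: [not an Authorised National (section 1)? yes] AND [not a Tier IV Applicant (section 12)? yes] AND [the applicant has not demonstrated the required language proficiency? yes] → satisfied.
section 8 — Licensed Resident: [Certified Person (section 5)? yes] AND [Supervised Entrant (section 7)? yes] → satisfied.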